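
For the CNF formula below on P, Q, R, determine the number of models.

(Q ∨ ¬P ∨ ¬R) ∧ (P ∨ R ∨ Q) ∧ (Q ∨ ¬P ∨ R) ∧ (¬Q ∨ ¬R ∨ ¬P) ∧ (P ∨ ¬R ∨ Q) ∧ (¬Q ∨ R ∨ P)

There are 2^3 = 8 truth assignments over (P, Q, R).
Check each against the 6 clauses (columns in the order P, Q, R):
  F F F  ✗ fails (P ∨ R ∨ Q)
  F F T  ✗ fails (P ∨ ¬R ∨ Q)
  F T F  ✗ fails (¬Q ∨ R ∨ P)
  F T T  ✓ satisfies all
  T F F  ✗ fails (Q ∨ ¬P ∨ R)
  T F T  ✗ fails (Q ∨ ¬P ∨ ¬R)
  T T F  ✓ satisfies all
  T T T  ✗ fails (¬Q ∨ ¬R ∨ ¬P)
2 of the 8 rows are models.

2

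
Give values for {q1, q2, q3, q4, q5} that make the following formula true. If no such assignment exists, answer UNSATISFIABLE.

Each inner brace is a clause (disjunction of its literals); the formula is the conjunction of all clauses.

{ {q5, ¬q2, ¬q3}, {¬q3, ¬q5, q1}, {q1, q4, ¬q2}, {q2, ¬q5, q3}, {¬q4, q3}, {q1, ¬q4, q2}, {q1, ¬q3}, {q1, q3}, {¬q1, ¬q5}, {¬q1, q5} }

UNSATISFIABLE

Branch on q4: set q4 = False.
Branch on q1: set q1 = True.
(¬q5) alone gives q5 = False.
But (q5) is also a unit clause — contradiction.
That branch fails; take q1 = False instead.
(¬q2) alone gives q2 = False.
(¬q3) alone gives q3 = False.
But (q3) is also a unit clause — contradiction.
Either choice for q1 ends in contradiction.
That branch fails; take q4 = True instead.
(q3) alone gives q3 = True.
(q1) alone gives q1 = True.
(¬q5) alone gives q5 = False.
But (q5) is also a unit clause — contradiction.
Either choice for q4 ends in contradiction.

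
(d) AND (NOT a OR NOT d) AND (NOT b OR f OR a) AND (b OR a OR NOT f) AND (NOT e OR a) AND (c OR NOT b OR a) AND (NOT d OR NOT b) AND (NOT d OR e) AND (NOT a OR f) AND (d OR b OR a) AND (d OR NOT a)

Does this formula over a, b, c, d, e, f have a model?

Unsatisfiable

(d) alone gives d = true.
(NOT a) alone gives a = false.
(NOT e) alone gives e = false.
But (e) is also a unit clause — contradiction.
No assignment satisfies every clause.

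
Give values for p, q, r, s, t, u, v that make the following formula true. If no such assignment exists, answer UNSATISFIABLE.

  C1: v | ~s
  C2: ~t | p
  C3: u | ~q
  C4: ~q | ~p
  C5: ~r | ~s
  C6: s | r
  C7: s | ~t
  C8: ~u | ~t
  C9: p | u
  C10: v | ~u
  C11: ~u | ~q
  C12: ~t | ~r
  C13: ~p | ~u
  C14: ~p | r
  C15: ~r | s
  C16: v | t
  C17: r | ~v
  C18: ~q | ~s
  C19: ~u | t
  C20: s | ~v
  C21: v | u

UNSATISFIABLE

Case v = 1:
(r) alone gives r = 1.
(~s) alone gives s = 0.
Now (s) is unsatisfied and unit — conflict.
So v must be the other value — set v = 0.
(~s) alone gives s = 0.
(r) alone gives r = 1.
Now (~r) is unsatisfied and unit — conflict.
Either choice for v ends in contradiction.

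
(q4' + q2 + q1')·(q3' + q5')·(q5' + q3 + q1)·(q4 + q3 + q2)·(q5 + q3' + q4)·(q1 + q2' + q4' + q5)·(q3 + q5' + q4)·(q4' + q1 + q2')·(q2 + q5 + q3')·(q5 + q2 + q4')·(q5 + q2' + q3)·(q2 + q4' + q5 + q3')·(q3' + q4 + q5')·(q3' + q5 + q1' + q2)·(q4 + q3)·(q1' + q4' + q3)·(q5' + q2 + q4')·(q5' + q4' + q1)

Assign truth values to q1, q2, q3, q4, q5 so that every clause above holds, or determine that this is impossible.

q1: 1; q2: 1; q3: 1; q4: 1; q5: 0

Suppose q3 = 1.
(q5') alone gives q5 = 0.
(q4) alone gives q4 = 1.
(q2) alone gives q2 = 1.
(q1) alone gives q1 = 1.
All clauses are satisfied.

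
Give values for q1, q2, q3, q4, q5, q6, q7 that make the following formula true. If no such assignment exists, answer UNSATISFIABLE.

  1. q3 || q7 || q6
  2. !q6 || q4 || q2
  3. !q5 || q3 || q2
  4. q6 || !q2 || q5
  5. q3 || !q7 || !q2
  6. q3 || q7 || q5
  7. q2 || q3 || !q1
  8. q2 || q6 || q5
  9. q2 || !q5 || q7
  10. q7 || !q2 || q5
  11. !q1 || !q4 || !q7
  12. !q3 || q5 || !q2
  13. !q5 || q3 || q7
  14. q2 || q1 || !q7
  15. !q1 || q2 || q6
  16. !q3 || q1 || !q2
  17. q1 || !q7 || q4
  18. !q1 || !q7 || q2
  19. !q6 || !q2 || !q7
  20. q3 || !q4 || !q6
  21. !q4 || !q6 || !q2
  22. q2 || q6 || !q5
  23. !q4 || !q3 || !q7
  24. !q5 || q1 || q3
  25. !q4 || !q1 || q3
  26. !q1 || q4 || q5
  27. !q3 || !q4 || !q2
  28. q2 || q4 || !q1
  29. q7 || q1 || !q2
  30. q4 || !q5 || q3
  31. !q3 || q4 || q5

q1=true; q2=false; q3=true; q4=true; q5=false; q6=true; q7=false

Branch on q3: set q3 = true.
Branch on q5: set q5 = false.
The clause (!q2) is unit, so q2 = false.
The clause (q6) is unit, so q6 = true.
The clause (q4) is unit, so q4 = true.
The clause (!q7) is unit, so q7 = false.
All clauses hold; q1 can take either value.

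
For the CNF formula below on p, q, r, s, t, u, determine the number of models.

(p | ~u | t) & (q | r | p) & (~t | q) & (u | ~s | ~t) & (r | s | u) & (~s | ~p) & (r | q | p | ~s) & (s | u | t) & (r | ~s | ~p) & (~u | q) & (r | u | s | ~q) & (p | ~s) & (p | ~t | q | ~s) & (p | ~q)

5

There are 2^6 = 64 truth assignments over (p, q, r, s, t, u).
Split on p. With p = 1, the clauses containing p are satisfied and ~p drops from the rest; 5 of the 2^5 = 32 assignments to the other variables satisfy what remains.
With p = 0, by the same count on the reduced clause set, 0 assignments work.
Total: 5 + 0 = 5.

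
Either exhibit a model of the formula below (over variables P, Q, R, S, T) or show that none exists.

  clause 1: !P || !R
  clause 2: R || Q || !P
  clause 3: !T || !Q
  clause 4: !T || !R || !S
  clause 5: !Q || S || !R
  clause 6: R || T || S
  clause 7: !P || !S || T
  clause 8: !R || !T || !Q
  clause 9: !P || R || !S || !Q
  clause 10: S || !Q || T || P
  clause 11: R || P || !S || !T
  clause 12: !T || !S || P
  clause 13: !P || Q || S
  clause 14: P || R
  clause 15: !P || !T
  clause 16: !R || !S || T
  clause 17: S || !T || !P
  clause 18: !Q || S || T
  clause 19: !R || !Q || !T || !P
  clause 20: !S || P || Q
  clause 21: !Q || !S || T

Try P = false.
From the singleton clause (R), R = true.
Try T = false.
From the singleton clause (!S), S = false.
From the singleton clause (!Q), Q = false.
All clauses are satisfied.

P: false, Q: false, R: true, S: false, T: false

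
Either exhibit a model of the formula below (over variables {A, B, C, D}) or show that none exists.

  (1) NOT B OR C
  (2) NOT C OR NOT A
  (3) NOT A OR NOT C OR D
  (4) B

A=false,  B=true,  C=true,  D=true

(B) alone gives B = true.
(C) alone gives C = true.
(NOT A) alone gives A = false.
Every clause is now satisfied; D is unconstrained.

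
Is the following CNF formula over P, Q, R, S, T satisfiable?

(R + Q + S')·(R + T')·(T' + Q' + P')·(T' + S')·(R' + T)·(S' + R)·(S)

Unit clause (S) forces S = 1.
Unit clause (T') forces T = 0.
Unit clause (R') forces R = 0.
But (R) is also a unit clause — contradiction.
No assignment satisfies every clause.

Unsatisfiable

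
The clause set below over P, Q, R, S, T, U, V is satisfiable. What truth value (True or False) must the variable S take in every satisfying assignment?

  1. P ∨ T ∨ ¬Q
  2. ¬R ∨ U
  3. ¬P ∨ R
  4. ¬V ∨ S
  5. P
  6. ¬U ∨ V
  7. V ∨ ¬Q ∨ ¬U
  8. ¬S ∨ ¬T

Suppose S = False.
The clause (¬V) is unit, so V = False.
The clause (P) is unit, so P = True.
The clause (R) is unit, so R = True.
The clause (U) is unit, so U = True.
That conflicts with the unit clause (¬U).
So every satisfying assignment has S = True.

True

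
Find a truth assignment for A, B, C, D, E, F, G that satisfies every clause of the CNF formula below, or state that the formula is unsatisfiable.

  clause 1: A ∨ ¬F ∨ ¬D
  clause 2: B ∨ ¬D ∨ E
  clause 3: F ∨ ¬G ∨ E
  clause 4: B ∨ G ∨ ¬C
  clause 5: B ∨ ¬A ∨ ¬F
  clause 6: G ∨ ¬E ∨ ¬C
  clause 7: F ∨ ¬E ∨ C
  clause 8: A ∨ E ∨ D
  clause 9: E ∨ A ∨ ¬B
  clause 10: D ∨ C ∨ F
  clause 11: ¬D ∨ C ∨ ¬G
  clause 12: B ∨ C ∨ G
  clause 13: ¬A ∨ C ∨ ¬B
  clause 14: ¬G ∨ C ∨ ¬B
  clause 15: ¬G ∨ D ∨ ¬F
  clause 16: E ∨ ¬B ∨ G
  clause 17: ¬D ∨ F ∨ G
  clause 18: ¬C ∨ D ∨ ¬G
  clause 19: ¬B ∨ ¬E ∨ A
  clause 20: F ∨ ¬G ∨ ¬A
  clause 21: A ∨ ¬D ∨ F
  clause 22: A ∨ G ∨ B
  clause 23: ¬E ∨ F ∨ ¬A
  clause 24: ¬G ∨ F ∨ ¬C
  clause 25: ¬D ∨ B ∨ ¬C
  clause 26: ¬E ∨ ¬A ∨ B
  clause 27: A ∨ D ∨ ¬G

A: True; B: True; C: True; D: True; E: False; F: True; G: True

Branch on A: set A = True.
Branch on B: set B = True.
From the singleton clause (C), C = True.
Branch on G: set G = True.
From the singleton clause (D), D = True.
From the singleton clause (F), F = True.
All clauses hold; E can take either value.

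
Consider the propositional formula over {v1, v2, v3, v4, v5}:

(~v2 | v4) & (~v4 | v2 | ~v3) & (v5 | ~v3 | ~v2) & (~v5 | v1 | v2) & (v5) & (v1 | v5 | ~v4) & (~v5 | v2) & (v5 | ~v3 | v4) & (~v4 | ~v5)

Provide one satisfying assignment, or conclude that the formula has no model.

From the singleton clause (v5), v5 = 1.
From the singleton clause (v2), v2 = 1.
From the singleton clause (v4), v4 = 1.
Now (~v4) is unsatisfied and unit — conflict.

UNSATISFIABLE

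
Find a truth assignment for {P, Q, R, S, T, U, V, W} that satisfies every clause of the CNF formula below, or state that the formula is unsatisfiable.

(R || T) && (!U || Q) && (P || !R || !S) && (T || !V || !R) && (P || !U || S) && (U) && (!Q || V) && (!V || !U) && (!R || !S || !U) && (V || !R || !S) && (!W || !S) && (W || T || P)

UNSATISFIABLE

Unit clause (U) forces U = true.
Unit clause (Q) forces Q = true.
Unit clause (V) forces V = true.
But (!V) is also a unit clause — contradiction.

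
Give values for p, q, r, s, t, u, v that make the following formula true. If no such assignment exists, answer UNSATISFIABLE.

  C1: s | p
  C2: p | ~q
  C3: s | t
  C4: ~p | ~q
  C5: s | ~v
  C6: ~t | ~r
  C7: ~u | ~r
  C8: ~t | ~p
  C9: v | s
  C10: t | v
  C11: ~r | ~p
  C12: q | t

Branch on s: set s = 1.
Branch on p: set p = 0.
(~q) alone gives q = 0.
(t) alone gives t = 1.
(~r) alone gives r = 0.
Every clause is now satisfied; u, v are unconstrained.

p: 0,  q: 0,  r: 0,  s: 1,  t: 1,  u: 1,  v: 0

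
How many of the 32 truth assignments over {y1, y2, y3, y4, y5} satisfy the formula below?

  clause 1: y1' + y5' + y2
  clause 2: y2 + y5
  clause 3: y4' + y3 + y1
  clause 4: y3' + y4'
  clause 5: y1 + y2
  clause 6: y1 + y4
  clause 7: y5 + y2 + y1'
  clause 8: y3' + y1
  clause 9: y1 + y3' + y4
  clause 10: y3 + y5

4

There are 2^5 = 32 truth assignments over (y1, y2, y3, y4, y5).
Split on y5. With y5 = 1, the clauses containing y5 are satisfied and y5' drops from the rest; 3 of the 2^4 = 16 assignments to the other variables satisfy what remains.
With y5 = 0, by the same count on the reduced clause set, 1 assignment works.
(One model: y1=T, y2=T, y3=F, y4=F, y5=T.)
Total: 3 + 1 = 4.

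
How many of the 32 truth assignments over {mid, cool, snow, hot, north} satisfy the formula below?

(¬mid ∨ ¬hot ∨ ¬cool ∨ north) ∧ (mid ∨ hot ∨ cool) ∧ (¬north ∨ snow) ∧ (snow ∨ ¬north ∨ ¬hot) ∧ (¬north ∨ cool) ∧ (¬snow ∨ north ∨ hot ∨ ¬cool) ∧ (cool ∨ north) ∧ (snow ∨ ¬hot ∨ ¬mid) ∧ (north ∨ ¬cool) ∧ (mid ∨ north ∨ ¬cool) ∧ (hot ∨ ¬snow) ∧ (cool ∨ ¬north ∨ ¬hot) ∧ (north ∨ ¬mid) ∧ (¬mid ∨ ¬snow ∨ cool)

2

There are 2^5 = 32 truth assignments over (mid, cool, snow, hot, north).
Split on mid. With mid = True, the clauses containing mid are satisfied and ¬mid drops from the rest; 1 of the 2^4 = 16 assignments to the other variables satisfy what remains.
With mid = False, by the same count on the reduced clause set, 1 assignment works.
Total: 1 + 1 = 2.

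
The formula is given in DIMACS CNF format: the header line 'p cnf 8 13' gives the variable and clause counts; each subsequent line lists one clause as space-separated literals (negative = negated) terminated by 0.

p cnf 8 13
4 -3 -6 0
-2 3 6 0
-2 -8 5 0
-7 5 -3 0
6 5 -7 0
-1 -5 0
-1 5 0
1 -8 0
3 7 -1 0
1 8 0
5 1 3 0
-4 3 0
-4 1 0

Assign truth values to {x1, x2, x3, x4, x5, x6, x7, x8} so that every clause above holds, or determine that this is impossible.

UNSATISFIABLE

Case x1 = False:
The clause (¬x8) is unit, so x8 = False.
But (x8) is also a unit clause — contradiction.
So x1 must be the other value — set x1 = True.
The clause (¬x5) is unit, so x5 = False.
But (x5) is also a unit clause — contradiction.
Neither x1 = True nor x1 = False works.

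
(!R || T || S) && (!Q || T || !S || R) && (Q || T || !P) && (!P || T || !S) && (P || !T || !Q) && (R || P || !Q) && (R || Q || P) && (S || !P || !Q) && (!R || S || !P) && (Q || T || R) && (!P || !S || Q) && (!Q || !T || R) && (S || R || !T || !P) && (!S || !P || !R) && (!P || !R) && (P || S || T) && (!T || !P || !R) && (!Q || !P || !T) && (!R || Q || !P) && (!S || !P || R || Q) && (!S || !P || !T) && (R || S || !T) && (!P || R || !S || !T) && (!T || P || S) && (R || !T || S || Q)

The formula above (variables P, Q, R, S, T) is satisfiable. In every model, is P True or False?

Suppose P = true.
(!R) alone gives R = false.
Suppose Q = true.
(S) alone gives S = true.
(T) alone gives T = true.
Now (!T) is unsatisfied and unit — conflict.
Backtrack on Q: now try Q = false.
(T) alone gives T = true.
(!S) alone gives S = false.
Now (S) is unsatisfied and unit — conflict.
Both values of Q lead to a conflict.
So every satisfying assignment has P = False.

False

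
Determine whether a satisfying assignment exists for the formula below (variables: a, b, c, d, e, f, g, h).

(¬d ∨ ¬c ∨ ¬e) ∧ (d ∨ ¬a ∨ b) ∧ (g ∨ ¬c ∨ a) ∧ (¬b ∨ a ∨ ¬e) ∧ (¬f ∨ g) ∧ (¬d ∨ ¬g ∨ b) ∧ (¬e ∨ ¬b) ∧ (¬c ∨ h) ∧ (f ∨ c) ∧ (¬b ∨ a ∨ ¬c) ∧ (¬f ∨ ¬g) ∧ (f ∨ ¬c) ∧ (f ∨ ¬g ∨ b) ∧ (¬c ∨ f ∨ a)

Try f = False.
The clause (c) is unit, so c = True.
But (¬c) is also a unit clause — contradiction.
Backtrack on f: now try f = True.
The clause (g) is unit, so g = True.
But (¬g) is also a unit clause — contradiction.
Neither f = True nor f = False works.
No assignment satisfies every clause.

No, unsatisfiable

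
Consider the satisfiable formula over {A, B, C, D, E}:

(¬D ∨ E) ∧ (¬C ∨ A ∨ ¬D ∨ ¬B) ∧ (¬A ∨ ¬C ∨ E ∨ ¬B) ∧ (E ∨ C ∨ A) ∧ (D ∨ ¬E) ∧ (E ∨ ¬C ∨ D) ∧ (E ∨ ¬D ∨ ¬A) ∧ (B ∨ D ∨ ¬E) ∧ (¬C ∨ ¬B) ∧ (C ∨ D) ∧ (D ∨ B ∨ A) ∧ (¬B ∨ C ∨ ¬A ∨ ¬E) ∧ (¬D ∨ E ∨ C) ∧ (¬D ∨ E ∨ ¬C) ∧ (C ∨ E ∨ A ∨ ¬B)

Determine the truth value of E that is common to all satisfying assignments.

True

Suppose E = False.
The clause (¬D) is unit, so D = False.
The clause (¬C) is unit, so C = False.
Now (C) is unsatisfied and unit — conflict.
So every satisfying assignment has E = True.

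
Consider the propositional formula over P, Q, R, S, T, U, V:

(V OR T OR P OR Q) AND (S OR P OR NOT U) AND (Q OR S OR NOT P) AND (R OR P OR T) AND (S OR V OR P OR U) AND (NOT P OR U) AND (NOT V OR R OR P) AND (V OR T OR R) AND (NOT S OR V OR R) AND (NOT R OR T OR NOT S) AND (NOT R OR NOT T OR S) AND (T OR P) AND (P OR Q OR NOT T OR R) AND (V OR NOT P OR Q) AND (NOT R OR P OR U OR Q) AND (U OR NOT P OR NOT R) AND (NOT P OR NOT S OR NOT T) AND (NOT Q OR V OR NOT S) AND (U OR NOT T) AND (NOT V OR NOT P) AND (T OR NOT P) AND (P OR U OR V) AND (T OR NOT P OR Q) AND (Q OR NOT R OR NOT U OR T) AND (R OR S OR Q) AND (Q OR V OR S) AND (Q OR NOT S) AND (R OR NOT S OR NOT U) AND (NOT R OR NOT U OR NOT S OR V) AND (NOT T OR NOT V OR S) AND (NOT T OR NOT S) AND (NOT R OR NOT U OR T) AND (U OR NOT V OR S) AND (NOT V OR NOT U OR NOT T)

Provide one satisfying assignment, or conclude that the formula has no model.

P: true,  Q: true,  R: false,  S: false,  T: true,  U: true,  V: false

Suppose P = true.
Unit clause (U) forces U = true.
Unit clause (NOT V) forces V = false.
Unit clause (Q) forces Q = true.
Unit clause (NOT S) forces S = false.
Unit clause (T) forces T = true.
Unit clause (NOT R) forces R = false.
This assignment satisfies each clause.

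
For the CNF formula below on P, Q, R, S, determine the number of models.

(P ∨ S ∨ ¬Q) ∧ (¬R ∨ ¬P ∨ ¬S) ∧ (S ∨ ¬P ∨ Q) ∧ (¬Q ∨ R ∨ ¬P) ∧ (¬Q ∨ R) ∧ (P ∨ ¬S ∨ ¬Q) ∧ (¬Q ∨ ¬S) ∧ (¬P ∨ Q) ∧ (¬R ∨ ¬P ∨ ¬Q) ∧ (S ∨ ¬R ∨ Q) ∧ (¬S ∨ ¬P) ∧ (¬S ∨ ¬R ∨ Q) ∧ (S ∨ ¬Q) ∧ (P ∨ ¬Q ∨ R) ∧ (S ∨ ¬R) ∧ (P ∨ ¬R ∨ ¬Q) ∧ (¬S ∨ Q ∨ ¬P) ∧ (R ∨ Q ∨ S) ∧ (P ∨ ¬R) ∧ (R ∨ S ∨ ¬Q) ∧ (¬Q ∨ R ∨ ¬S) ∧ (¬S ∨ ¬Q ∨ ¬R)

1

There are 2^4 = 16 truth assignments over (P, Q, R, S).
Check each against the 22 clauses (columns in the order P, Q, R, S):
  F F F F  ✗ fails (R ∨ Q ∨ S)
  F F F T  ✓ satisfies all
  F F T F  ✗ fails (S ∨ ¬R ∨ Q)
  F F T T  ✗ fails (¬S ∨ ¬R ∨ Q)
  F T F F  ✗ fails (P ∨ S ∨ ¬Q)
  F T F T  ✗ fails (¬Q ∨ R)
  F T T F  ✗ fails (P ∨ S ∨ ¬Q)
  F T T T  ✗ fails (P ∨ ¬S ∨ ¬Q)
  T F F F  ✗ fails (S ∨ ¬P ∨ Q)
  T F F T  ✗ fails (¬P ∨ Q)
  T F T F  ✗ fails (S ∨ ¬P ∨ Q)
  T F T T  ✗ fails (¬R ∨ ¬P ∨ ¬S)
  T T F F  ✗ fails (¬Q ∨ R ∨ ¬P)
  T T F T  ✗ fails (¬Q ∨ R ∨ ¬P)
  T T T F  ✗ fails (¬R ∨ ¬P ∨ ¬Q)
  T T T T  ✗ fails (¬R ∨ ¬P ∨ ¬S)
1 of the 16 rows is a model.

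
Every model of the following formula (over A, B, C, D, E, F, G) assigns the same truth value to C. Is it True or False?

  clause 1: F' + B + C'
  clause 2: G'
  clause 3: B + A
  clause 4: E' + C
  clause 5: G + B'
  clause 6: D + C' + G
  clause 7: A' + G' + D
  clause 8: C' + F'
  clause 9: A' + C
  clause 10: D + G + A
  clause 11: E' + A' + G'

Suppose C = 0.
(G') alone gives G = 0.
(E') alone gives E = 0.
(B') alone gives B = 0.
(A) alone gives A = 1.
That conflicts with the unit clause (A').
So every satisfying assignment has C = True.

True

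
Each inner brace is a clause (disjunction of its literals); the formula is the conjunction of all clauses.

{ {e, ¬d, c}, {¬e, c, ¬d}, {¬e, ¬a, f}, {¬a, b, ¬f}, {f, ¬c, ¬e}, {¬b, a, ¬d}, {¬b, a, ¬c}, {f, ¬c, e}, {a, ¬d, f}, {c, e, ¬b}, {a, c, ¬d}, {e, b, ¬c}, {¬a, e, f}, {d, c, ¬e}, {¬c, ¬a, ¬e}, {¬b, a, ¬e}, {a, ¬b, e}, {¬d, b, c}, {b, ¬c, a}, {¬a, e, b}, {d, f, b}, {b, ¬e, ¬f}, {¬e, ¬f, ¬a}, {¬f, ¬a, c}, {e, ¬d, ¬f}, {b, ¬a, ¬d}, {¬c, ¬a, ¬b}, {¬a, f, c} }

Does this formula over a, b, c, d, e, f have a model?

Try e = False.
Try d = False.
Try f = True.
Try a = False.
(¬b) alone gives b = False.
(¬c) alone gives c = False.
All clauses are satisfied.
A satisfying assignment: a ↦ False,  b ↦ False,  c ↦ False,  d ↦ False,  e ↦ False,  f ↦ True.

Satisfiable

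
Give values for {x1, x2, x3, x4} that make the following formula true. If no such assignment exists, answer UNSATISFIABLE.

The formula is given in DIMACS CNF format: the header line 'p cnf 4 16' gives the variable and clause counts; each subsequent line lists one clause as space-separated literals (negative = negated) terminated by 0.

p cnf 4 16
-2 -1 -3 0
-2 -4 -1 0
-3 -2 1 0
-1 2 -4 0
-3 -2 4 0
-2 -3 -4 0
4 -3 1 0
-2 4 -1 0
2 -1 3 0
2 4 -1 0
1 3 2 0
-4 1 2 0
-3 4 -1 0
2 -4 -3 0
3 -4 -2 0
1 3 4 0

UNSATISFIABLE

Case x2 = False:
Case x1 = False:
The clause (x3) is unit, so x3 = True.
The clause (x4) is unit, so x4 = True.
But (¬x4) is also a unit clause — contradiction.
Backtrack on x1: now try x1 = True.
The clause (¬x4) is unit, so x4 = False.
But (x4) is also a unit clause — contradiction.
Neither x1 = True nor x1 = False works.
Backtrack on x2: now try x2 = True.
Case x1 = False:
The clause (¬x3) is unit, so x3 = False.
The clause (¬x4) is unit, so x4 = False.
But (x4) is also a unit clause — contradiction.
Backtrack on x1: now try x1 = True.
The clause (¬x3) is unit, so x3 = False.
The clause (¬x4) is unit, so x4 = False.
But (x4) is also a unit clause — contradiction.
Neither x1 = True nor x1 = False works.
Neither x2 = True nor x2 = False works.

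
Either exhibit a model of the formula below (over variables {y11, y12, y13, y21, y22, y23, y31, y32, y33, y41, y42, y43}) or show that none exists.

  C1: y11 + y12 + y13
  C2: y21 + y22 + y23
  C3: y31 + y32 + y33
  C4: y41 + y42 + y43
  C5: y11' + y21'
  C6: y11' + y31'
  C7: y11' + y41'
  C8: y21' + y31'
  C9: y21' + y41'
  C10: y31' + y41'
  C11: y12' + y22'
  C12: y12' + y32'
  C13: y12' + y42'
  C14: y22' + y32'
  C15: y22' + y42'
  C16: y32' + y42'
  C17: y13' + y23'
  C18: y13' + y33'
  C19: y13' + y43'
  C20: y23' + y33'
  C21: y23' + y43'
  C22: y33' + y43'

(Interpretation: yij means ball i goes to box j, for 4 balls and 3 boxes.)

Try y11 = 0.
Try y12 = 1.
From the singleton clause (y22'), y22 = 0.
From the singleton clause (y32'), y32 = 0.
From the singleton clause (y42'), y42 = 0.
Try y21 = 1.
From the singleton clause (y31'), y31 = 0.
From the singleton clause (y33), y33 = 1.
From the singleton clause (y41'), y41 = 0.
From the singleton clause (y43), y43 = 1.
Now (y43') is unsatisfied and unit — conflict.
Undo y21 and try y21 = 0.
From the singleton clause (y23), y23 = 1.
From the singleton clause (y13'), y13 = 0.
From the singleton clause (y33'), y33 = 0.
From the singleton clause (y31), y31 = 1.
From the singleton clause (y41'), y41 = 0.
From the singleton clause (y43), y43 = 1.
Now (y43') is unsatisfied and unit — conflict.
Both values of y21 lead to a conflict.
Undo y12 and try y12 = 0.
From the singleton clause (y13), y13 = 1.
From the singleton clause (y23'), y23 = 0.
From the singleton clause (y33'), y33 = 0.
From the singleton clause (y43'), y43 = 0.
Try y21 = 1.
From the singleton clause (y31'), y31 = 0.
From the singleton clause (y32), y32 = 1.
From the singleton clause (y41'), y41 = 0.
From the singleton clause (y42), y42 = 1.
Now (y42') is unsatisfied and unit — conflict.
Undo y21 and try y21 = 0.
From the singleton clause (y22), y22 = 1.
From the singleton clause (y32'), y32 = 0.
From the singleton clause (y31), y31 = 1.
From the singleton clause (y41'), y41 = 0.
From the singleton clause (y42), y42 = 1.
Now (y42') is unsatisfied and unit — conflict.
Both values of y21 lead to a conflict.
Both values of y12 lead to a conflict.
Undo y11 and try y11 = 1.
From the singleton clause (y21'), y21 = 0.
From the singleton clause (y31'), y31 = 0.
From the singleton clause (y41'), y41 = 0.
Try y22 = 1.
From the singleton clause (y12'), y12 = 0.
From the singleton clause (y32'), y32 = 0.
From the singleton clause (y33), y33 = 1.
From the singleton clause (y42'), y42 = 0.
From the singleton clause (y43), y43 = 1.
Now (y43') is unsatisfied and unit — conflict.
Undo y22 and try y22 = 0.
From the singleton clause (y23), y23 = 1.
From the singleton clause (y13'), y13 = 0.
From the singleton clause (y33'), y33 = 0.
From the singleton clause (y32), y32 = 1.
From the singleton clause (y12'), y12 = 0.
From the singleton clause (y42'), y42 = 0.
From the singleton clause (y43), y43 = 1.
Now (y43') is unsatisfied and unit — conflict.
Both values of y22 lead to a conflict.
Both values of y11 lead to a conflict.

UNSATISFIABLE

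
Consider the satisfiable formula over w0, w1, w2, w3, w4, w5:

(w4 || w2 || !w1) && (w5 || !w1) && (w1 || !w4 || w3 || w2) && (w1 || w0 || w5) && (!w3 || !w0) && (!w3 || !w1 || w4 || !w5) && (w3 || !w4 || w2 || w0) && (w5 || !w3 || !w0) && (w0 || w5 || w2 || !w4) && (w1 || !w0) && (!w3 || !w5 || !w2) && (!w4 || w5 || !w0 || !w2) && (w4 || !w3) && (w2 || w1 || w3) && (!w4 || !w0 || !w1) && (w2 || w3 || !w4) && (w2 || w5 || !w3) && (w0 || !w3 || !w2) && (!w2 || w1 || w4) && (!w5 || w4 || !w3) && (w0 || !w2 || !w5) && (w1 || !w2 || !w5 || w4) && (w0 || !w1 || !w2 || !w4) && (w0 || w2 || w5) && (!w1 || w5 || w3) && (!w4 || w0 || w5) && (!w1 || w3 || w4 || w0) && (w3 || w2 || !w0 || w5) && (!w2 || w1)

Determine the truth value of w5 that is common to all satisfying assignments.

True

Suppose w5 = false.
(!w1) alone gives w1 = false.
(w0) alone gives w0 = true.
Now (!w0) is unsatisfied and unit — conflict.
So every satisfying assignment has w5 = True.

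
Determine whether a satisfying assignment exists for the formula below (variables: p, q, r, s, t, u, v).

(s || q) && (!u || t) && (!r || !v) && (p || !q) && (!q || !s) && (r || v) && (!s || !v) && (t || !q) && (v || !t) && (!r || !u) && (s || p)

Branch on s: set s = false.
(q) alone gives q = true.
(p) alone gives p = true.
(t) alone gives t = true.
(v) alone gives v = true.
(!r) alone gives r = false.
All clauses hold; u can take either value.
A satisfying assignment: p=true, q=true, r=false, s=false, t=true, u=false, v=true.

Yes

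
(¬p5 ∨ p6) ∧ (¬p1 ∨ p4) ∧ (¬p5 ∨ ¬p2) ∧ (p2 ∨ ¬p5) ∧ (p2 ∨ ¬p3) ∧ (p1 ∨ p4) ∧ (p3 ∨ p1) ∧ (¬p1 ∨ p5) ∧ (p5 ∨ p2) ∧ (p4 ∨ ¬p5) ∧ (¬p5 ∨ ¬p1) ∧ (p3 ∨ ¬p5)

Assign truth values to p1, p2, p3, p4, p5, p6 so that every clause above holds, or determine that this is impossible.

Try p5 = False.
From the singleton clause (¬p1), p1 = False.
From the singleton clause (p4), p4 = True.
From the singleton clause (p3), p3 = True.
From the singleton clause (p2), p2 = True.
Every clause is now satisfied; p6 is unconstrained.

p1 ↦ False,  p2 ↦ True,  p3 ↦ True,  p4 ↦ True,  p5 ↦ False,  p6 ↦ False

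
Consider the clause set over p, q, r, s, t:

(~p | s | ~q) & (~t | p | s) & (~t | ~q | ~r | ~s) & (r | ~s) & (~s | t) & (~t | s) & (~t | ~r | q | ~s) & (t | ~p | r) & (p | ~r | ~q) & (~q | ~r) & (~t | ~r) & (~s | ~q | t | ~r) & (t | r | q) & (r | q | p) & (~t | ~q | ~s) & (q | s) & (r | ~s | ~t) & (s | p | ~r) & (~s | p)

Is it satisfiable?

Yes, satisfiable

Try r = 0.
Unit clause (~s) forces s = 0.
Unit clause (~t) forces t = 0.
Unit clause (~p) forces p = 0.
Unit clause (q) forces q = 1.
All clauses are satisfied.
A satisfying assignment: p: 0; q: 1; r: 0; s: 0; t: 0.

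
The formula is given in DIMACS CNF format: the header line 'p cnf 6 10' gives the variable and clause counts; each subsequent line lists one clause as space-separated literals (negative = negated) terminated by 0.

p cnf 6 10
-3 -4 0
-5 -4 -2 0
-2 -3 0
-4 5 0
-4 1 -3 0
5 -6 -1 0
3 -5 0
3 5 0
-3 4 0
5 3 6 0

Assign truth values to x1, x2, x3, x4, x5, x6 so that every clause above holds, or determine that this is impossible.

UNSATISFIABLE

Case x3 = False:
Unit clause (¬x5) forces x5 = False.
But (x5) is also a unit clause — contradiction.
That branch fails; take x3 = True instead.
Unit clause (¬x4) forces x4 = False.
But (x4) is also a unit clause — contradiction.
Either choice for x3 ends in contradiction.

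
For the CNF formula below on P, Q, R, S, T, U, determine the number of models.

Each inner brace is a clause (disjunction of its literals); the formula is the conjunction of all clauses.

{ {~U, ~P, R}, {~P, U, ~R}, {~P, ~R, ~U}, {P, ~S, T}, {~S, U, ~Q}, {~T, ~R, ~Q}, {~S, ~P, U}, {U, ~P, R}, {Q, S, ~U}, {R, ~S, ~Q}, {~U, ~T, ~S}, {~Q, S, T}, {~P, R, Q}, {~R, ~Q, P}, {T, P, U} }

6

There are 2^6 = 64 truth assignments over (P, Q, R, S, T, U).
Split on Q. With Q = 1, the clauses containing Q are satisfied and ~Q drops from the rest; 2 of the 2^5 = 32 assignments to the other variables satisfy what remains.
With Q = 0, by the same count on the reduced clause set, 4 assignments work.
(One model: P=F, Q=F, R=F, S=F, T=T, U=F.)
Total: 2 + 4 = 6.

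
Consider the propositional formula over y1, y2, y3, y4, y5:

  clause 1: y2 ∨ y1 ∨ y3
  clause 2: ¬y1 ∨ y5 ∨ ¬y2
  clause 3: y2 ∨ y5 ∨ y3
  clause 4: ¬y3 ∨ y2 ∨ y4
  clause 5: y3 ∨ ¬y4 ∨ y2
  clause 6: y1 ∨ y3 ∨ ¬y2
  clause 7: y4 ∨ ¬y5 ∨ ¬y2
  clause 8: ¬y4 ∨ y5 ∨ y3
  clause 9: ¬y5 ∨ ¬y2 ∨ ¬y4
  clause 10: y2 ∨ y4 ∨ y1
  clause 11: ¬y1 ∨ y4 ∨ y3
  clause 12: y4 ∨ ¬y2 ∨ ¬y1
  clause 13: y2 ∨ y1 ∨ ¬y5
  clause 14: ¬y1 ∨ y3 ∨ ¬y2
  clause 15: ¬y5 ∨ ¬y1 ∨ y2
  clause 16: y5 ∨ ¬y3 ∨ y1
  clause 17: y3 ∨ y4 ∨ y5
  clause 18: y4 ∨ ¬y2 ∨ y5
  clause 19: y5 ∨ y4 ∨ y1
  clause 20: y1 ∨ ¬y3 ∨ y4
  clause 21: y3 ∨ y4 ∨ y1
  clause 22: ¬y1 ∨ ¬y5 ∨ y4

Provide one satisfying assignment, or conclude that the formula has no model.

Branch on y2: set y2 = False.
Branch on y1: set y1 = True.
(¬y5) alone gives y5 = False.
(y3) alone gives y3 = True.
(y4) alone gives y4 = True.
This assignment satisfies each clause.

y1=True, y2=False, y3=True, y4=True, y5=False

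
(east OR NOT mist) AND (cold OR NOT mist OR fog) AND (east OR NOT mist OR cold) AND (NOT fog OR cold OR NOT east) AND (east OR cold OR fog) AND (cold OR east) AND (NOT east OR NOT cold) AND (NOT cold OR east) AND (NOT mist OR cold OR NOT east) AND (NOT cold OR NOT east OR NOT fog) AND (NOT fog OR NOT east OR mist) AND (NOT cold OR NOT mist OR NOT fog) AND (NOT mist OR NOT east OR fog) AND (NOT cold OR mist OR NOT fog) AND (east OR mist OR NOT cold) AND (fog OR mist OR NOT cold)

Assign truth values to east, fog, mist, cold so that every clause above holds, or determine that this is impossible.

Try east = true.
Unit clause (NOT cold) forces cold = false.
Unit clause (NOT fog) forces fog = false.
Unit clause (NOT mist) forces mist = false.
All clauses are satisfied.

east=true, fog=false, mist=false, cold=false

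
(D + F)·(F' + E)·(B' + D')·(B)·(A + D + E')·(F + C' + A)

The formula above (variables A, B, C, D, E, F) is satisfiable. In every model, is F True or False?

Suppose F = 0.
The clause (D) is unit, so D = 1.
The clause (B') is unit, so B = 0.
That conflicts with the unit clause (B).
So every satisfying assignment has F = True.

True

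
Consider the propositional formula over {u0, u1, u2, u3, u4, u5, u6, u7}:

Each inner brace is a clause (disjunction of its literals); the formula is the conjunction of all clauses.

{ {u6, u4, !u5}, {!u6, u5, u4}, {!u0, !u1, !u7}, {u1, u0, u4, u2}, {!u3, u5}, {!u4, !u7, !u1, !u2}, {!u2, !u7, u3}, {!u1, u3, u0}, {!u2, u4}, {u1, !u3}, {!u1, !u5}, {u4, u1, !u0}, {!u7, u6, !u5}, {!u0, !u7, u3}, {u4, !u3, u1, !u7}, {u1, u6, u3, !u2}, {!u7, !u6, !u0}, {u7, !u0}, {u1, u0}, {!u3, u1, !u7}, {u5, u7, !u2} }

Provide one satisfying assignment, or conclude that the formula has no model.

UNSATISFIABLE

Case u3 = false:
Case u2 = false:
Case u1 = false:
From the singleton clause (u0), u0 = true.
From the singleton clause (u4), u4 = true.
From the singleton clause (!u7), u7 = false.
That conflicts with the unit clause (u7).
Backtrack on u1: now try u1 = true.
From the singleton clause (u0), u0 = true.
From the singleton clause (!u7), u7 = false.
That conflicts with the unit clause (u7).
Both values of u1 lead to a conflict.
Backtrack on u2: now try u2 = true.
From the singleton clause (!u7), u7 = false.
From the singleton clause (u4), u4 = true.
From the singleton clause (!u0), u0 = false.
From the singleton clause (!u1), u1 = false.
That conflicts with the unit clause (u1).
Both values of u2 lead to a conflict.
Backtrack on u3: now try u3 = true.
From the singleton clause (u5), u5 = true.
From the singleton clause (u1), u1 = true.
That conflicts with the unit clause (!u1).
Both values of u3 lead to a conflict.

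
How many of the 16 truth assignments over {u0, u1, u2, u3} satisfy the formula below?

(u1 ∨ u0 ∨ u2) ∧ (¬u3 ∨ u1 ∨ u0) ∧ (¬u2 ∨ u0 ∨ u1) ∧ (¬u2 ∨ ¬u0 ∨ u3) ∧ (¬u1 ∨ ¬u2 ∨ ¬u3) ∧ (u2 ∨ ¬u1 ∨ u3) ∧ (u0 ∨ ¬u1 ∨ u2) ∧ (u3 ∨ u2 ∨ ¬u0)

4

There are 2^4 = 16 truth assignments over (u0, u1, u2, u3).
Split on u0. With u0 = True, the clauses containing u0 are satisfied and ¬u0 drops from the rest; 3 of the 2^3 = 8 assignments to the other variables satisfy what remains.
With u0 = False, by the same count on the reduced clause set, 1 assignment works.
(One model: u0=F, u1=T, u2=T, u3=F.)
Total: 3 + 1 = 4.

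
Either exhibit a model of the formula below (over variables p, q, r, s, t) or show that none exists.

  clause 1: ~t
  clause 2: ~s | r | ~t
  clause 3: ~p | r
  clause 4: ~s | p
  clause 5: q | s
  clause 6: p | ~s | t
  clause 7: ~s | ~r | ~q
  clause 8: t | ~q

p ↦ 1, q ↦ 0, r ↦ 1, s ↦ 1, t ↦ 0

The clause (~t) is unit, so t = 0.
The clause (~q) is unit, so q = 0.
The clause (s) is unit, so s = 1.
The clause (p) is unit, so p = 1.
The clause (r) is unit, so r = 1.
Every clause now holds.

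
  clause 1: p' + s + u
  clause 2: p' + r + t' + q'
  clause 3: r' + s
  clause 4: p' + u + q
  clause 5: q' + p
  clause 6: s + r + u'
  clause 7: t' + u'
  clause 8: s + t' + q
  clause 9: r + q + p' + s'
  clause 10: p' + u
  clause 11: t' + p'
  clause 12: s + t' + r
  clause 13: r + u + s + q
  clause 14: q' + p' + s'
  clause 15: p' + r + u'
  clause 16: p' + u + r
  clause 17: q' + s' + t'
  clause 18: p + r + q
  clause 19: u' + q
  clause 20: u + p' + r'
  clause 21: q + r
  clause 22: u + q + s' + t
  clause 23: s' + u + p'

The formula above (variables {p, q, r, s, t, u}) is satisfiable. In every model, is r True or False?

True

Suppose r = 0.
Unit clause (q) forces q = 1.
Unit clause (p) forces p = 1.
Unit clause (t') forces t = 0.
Unit clause (u) forces u = 1.
That conflicts with the unit clause (u').
So every satisfying assignment has r = True.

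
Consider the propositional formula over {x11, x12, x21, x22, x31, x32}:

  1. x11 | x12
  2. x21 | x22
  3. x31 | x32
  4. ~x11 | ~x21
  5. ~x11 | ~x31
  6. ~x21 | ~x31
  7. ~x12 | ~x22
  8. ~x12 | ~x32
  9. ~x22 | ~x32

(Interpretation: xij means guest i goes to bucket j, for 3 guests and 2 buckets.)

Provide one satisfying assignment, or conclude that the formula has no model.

Suppose x11 = 1.
(~x21) alone gives x21 = 0.
(x22) alone gives x22 = 1.
(~x31) alone gives x31 = 0.
(x32) alone gives x32 = 1.
Now (~x32) is unsatisfied and unit — conflict.
So x11 must be the other value — set x11 = 0.
(x12) alone gives x12 = 1.
(~x22) alone gives x22 = 0.
(x21) alone gives x21 = 1.
(~x31) alone gives x31 = 0.
(x32) alone gives x32 = 1.
Now (~x32) is unsatisfied and unit — conflict.
Both values of x11 lead to a conflict.

UNSATISFIABLE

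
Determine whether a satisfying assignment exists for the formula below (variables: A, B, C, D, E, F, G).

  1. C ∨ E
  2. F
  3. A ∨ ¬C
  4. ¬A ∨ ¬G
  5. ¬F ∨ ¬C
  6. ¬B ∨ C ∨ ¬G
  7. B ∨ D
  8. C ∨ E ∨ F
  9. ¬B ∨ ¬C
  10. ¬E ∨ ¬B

The clause (F) is unit, so F = True.
The clause (¬C) is unit, so C = False.
The clause (E) is unit, so E = True.
The clause (¬B) is unit, so B = False.
The clause (D) is unit, so D = True.
Suppose A = True.
The clause (¬G) is unit, so G = False.
Every clause now holds.
A satisfying assignment: A ↦ True,  B ↦ False,  C ↦ False,  D ↦ True,  E ↦ True,  F ↦ True,  G ↦ False.

Satisfiable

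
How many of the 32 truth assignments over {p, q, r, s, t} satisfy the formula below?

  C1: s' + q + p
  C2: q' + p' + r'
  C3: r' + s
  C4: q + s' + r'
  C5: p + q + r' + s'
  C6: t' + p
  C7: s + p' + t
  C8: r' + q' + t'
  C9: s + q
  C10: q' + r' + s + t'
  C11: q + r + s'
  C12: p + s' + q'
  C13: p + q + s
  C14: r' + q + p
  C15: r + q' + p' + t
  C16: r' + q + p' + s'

There are 2^5 = 32 truth assignments over (p, q, r, s, t).
Split on r. With r = 1, the clauses containing r are satisfied and r' drops from the rest; 0 of the 2^4 = 16 assignments to the other variables satisfy what remains.
With r = 0, by the same count on the reduced clause set, 3 assignments work.
Total: 0 + 3 = 3.

3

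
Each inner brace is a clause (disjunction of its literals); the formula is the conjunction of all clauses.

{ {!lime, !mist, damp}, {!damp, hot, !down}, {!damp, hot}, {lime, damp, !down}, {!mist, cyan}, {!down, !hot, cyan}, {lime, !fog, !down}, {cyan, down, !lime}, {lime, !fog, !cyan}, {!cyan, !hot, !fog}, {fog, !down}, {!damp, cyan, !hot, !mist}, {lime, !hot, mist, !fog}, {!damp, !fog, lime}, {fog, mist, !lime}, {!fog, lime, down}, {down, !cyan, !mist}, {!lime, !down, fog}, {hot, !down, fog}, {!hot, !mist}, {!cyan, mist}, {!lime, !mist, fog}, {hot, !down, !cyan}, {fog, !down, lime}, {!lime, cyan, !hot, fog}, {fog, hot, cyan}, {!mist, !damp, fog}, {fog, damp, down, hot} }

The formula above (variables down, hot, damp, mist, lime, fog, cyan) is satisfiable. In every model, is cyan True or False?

False

Suppose cyan = true.
Unit clause (mist) forces mist = true.
Unit clause (down) forces down = true.
Unit clause (fog) forces fog = true.
Unit clause (lime) forces lime = true.
Unit clause (damp) forces damp = true.
Unit clause (hot) forces hot = true.
Now (!hot) is unsatisfied and unit — conflict.
So every satisfying assignment has cyan = False.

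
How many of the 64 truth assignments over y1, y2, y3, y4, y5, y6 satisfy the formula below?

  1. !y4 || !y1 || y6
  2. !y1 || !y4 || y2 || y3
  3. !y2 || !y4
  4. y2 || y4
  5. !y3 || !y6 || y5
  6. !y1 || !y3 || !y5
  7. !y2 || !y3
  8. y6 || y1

9

There are 2^6 = 64 truth assignments over (y1, y2, y3, y4, y5, y6).
Split on y6. With y6 = true, the clauses containing y6 are satisfied and !y6 drops from the rest; 7 of the 2^5 = 32 assignments to the other variables satisfy what remains.
With y6 = false, by the same count on the reduced clause set, 2 assignments work.
(One model: y1=F, y2=F, y3=F, y4=T, y5=F, y6=T.)
Total: 7 + 2 = 9.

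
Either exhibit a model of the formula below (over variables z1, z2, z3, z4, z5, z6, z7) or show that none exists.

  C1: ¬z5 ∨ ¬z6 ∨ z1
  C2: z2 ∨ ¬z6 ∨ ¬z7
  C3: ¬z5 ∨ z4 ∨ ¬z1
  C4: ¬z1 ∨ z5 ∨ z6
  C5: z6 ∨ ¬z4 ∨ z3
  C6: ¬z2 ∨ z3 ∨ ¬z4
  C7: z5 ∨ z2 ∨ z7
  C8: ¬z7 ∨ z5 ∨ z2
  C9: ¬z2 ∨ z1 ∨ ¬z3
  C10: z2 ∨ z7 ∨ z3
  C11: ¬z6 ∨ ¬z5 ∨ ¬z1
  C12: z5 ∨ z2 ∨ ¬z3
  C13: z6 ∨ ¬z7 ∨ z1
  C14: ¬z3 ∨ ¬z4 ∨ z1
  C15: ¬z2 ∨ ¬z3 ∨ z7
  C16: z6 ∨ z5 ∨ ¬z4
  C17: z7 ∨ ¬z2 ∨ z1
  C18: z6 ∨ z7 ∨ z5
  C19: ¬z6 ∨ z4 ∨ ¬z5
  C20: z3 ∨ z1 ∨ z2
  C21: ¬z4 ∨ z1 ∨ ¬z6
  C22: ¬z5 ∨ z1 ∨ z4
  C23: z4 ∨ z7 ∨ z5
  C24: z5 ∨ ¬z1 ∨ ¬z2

Try z5 = True.
Try z6 = False.
Try z4 = True.
Unit clause (z3) forces z3 = True.
Unit clause (z1) forces z1 = True.
Try z2 = False.
No clause remains; z7 is free.

z1: True; z2: False; z3: True; z4: True; z5: True; z6: False; z7: True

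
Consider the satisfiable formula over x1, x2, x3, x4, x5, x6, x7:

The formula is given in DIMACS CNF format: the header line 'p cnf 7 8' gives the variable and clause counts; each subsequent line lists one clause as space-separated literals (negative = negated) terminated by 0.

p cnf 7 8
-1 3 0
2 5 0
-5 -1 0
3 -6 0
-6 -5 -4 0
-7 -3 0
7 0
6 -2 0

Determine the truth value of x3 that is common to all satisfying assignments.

Suppose x3 = True.
From the singleton clause (¬x7), x7 = False.
But (x7) is also a unit clause — contradiction.
So every satisfying assignment has x3 = False.

False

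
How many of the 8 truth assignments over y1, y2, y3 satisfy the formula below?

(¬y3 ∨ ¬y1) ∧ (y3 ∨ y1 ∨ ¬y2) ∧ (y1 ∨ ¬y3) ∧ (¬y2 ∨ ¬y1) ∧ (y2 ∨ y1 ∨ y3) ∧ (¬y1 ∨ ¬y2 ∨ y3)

1

There are 2^3 = 8 truth assignments over (y1, y2, y3).
Check each against the 6 clauses (columns in the order y1, y2, y3):
  F F F  ✗ fails (y2 ∨ y1 ∨ y3)
  F F T  ✗ fails (y1 ∨ ¬y3)
  F T F  ✗ fails (y3 ∨ y1 ∨ ¬y2)
  F T T  ✗ fails (y1 ∨ ¬y3)
  T F F  ✓ satisfies all
  T F T  ✗ fails (¬y3 ∨ ¬y1)
  T T F  ✗ fails (¬y2 ∨ ¬y1)
  T T T  ✗ fails (¬y3 ∨ ¬y1)
1 of the 8 rows is a model.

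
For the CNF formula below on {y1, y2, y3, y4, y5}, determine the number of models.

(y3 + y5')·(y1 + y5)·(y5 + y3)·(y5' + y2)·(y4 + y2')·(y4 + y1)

5

There are 2^5 = 32 truth assignments over (y1, y2, y3, y4, y5).
Split on y5. With y5 = 1, the clauses containing y5 are satisfied and y5' drops from the rest; 2 of the 2^4 = 16 assignments to the other variables satisfy what remains.
With y5 = 0, by the same count on the reduced clause set, 3 assignments work.
(One model: y1=F, y2=T, y3=T, y4=T, y5=T.)
Total: 2 + 3 = 5.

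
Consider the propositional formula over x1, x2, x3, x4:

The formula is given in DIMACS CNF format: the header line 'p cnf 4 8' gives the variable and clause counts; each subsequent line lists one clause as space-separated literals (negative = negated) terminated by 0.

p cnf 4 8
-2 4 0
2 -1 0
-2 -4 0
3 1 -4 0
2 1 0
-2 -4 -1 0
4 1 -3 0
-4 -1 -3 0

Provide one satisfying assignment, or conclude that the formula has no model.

Try x2 = False.
(¬x1) alone gives x1 = False.
Now (x1) is unsatisfied and unit — conflict.
Undo x2 and try x2 = True.
(x4) alone gives x4 = True.
Now (¬x4) is unsatisfied and unit — conflict.
Either choice for x2 ends in contradiction.

UNSATISFIABLE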